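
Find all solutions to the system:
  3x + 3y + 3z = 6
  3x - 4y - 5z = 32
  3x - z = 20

Row-reduce the augmented matrix:
R1 ← R1 / (3).
R2 ← R2 − 3·R1.
R3 ← R3 − 3·R1.
R2 ← R2 / (-7).
R1 ← R1 − 1·R2.
R3 ← R3 + 3·R2.
R3 ← R3 / (-4/7).
R1 ← R1 + 1/7·R3.
R2 ← R2 − 8/7·R3.
Reading off the reduced rows gives x = 5, y = 2, z = -5.

x = 5, y = 2, z = -5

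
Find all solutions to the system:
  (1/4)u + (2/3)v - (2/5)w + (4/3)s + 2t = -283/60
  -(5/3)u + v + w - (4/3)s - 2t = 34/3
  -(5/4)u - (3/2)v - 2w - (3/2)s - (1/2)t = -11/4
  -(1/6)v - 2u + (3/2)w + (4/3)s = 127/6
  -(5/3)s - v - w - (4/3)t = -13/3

Row-reduce the augmented matrix:
R1 ← R1 / (1/4).
R2 ← R2 + 5/3·R1.
R3 ← R3 + 5/4·R1.
R4 ← R4 + 2·R1.
R2 ← R2 / (49/9).
R1 ← R1 − 8/3·R2.
R3 ← R3 − 11/6·R2.
R4 ← R4 − 31/6·R2.
R5 ← R5 + 1·R2.
R3 ← R3 / (-337/98).
R1 ← R1 + 192/245·R3.
R2 ← R2 + 15/49·R3.
R4 ← R4 + 29/245·R3.
R5 ← R5 + 64/49·R3.
R4 ← R4 / (23959/5055).
R1 ← R1 − 1744/1685·R4.
R2 ← R2 − 389/337·R4.
R3 ← R3 + 257/337·R4.
R5 ← R5 + 1289/1011·R4.
R5 ← R5 / (-3754/71877).
R1 ← R1 − 1224/23959·R5.
R2 ← R2 − 8289/23959·R5.
R3 ← R3 + 20135/23959·R5.
R4 ← R4 − 25524/23959·R5.
Reading off the reduced rows gives u = -5, v = -1, w = 2, s = 6, t = -5.

u = -5, v = -1, w = 2, s = 6, t = -5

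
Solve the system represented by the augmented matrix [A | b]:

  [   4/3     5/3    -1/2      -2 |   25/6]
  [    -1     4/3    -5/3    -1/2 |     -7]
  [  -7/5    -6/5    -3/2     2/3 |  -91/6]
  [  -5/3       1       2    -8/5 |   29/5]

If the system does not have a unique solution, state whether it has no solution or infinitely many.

Row-reduce the augmented matrix:
R1 ← R1 / (4/3).
R2 ← R2 + 1·R1.
R3 ← R3 + 7/5·R1.
R4 ← R4 + 5/3·R1.
R2 ← R2 / (31/12).
R1 ← R1 − 5/4·R2.
R3 ← R3 − 11/20·R2.
R4 ← R4 − 37/12·R2.
R3 ← R3 / (-493/310).
R1 ← R1 − 19/31·R3.
R2 ← R2 + 49/62·R3.
R4 ← R4 − 709/186·R3.
R4 ← R4 / (-91576/22185).
R1 ← R1 + 2723/2958·R4.
R2 ← R2 + 809/2958·R4.
R3 ← R3 − 937/1479·R4.
Reading off the reduced rows gives x_1 = 3, x_2 = 4, x_3 = 5, x_4 = 2.

x_1 = 3, x_2 = 4, x_3 = 5, x_4 = 2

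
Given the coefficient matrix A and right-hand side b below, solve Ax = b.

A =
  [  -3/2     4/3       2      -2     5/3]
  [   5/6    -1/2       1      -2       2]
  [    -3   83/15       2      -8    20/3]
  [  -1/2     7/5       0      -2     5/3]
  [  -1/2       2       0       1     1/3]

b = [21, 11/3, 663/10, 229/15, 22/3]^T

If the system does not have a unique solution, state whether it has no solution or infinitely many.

no solution

Row-reduce:
R1 ← R1 / (-3/2).
R2 ← R2 − 5/6·R1.
R3 ← R3 + 3·R1.
R4 ← R4 + 1/2·R1.
R5 ← R5 + 1/2·R1.
R2 ← R2 / (13/54).
R1 ← R1 + 8/9·R2.
R3 ← R3 − 43/15·R2.
R4 ← R4 − 43/45·R2.
R5 ← R5 − 14/9·R2.
R3 ← R3 / (-1764/65).
R1 ← R1 − 84/13·R3.
R2 ← R2 − 114/13·R3.
R4 ← R4 + 588/65·R3.
R5 ← R5 + 186/13·R3.
Swap R4 and R5.
R4 ← R4 / (213/49).
R1 ← R1 + 16/7·R4.
R2 ← R2 + 110/49·R4.
R3 ← R3 + 179/147·R4.
Row 5 reduces to 0 = 1/6, a contradiction. The system is inconsistent.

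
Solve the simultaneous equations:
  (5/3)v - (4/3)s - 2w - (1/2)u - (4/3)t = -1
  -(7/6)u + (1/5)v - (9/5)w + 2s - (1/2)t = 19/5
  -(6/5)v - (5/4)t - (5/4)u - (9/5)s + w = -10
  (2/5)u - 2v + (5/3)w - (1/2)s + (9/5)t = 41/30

infinitely many solutions

Row-reduce:
R1 ← R1 / (-1/2).
R2 ← R2 + 7/6·R1.
R3 ← R3 + 5/4·R1.
R4 ← R4 − 2/5·R1.
R2 ← R2 / (-166/45).
R1 ← R1 + 10/3·R2.
R3 ← R3 + 161/30·R2.
R4 ← R4 + 2/3·R2.
R3 ← R3 / (3037/1660).
R1 ← R1 − 117/83·R3.
R2 ← R2 + 129/166·R3.
R4 ← R4 + 562/1245·R3.
R4 ← R4 / (-119861/30370).
R1 ← R1 − 7884/3037·R4.
R2 ← R2 + 11822/3037·R4.
R3 ← R3 + 9798/3037·R4.
Rank is 4 with 5 unknowns, leaving t free.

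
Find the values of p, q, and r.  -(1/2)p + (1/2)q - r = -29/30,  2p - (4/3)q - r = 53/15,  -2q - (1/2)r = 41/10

Row-reduce the augmented matrix:
R1 ← R1 / (-1/2).
R2 ← R2 − 2·R1.
R2 ← R2 / (2/3).
R1 ← R1 + 1·R2.
R3 ← R3 + 2·R2.
R3 ← R3 / (-31/2).
R1 ← R1 + 11/2·R3.
R2 ← R2 + 15/2·R3.
Reading off the reduced rows gives p = 1/3, q = -2, r = -1/5.

p = 1/3, q = -2, r = -1/5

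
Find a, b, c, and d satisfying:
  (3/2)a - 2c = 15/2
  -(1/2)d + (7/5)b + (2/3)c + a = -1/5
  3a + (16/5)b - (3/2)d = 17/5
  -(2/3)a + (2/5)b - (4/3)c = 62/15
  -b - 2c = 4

Row-reduce the augmented matrix:
R1 ← R1 / (3/2).
R2 ← R2 − 1·R1.
R3 ← R3 − 3·R1.
R4 ← R4 + 2/3·R1.
R2 ← R2 / (7/5).
R3 ← R3 − 16/5·R2.
R4 ← R4 − 2/5·R2.
R5 ← R5 + 1·R2.
R3 ← R3 / (-4/7).
R1 ← R1 + 4/3·R3.
R2 ← R2 − 10/7·R3.
R4 ← R4 + 176/63·R3.
R5 ← R5 + 4/7·R3.
R4 ← R4 / (17/9).
R1 ← R1 − 5/6·R4.
R2 ← R2 + 5/4·R4.
R3 ← R3 − 5/8·R4.
R5 reduces to 0 = 0, so the extra equation is consistent.
Reading off the reduced rows gives a = 1, b = 2, c = -3, d = 4.

a = 1, b = 2, c = -3, d = 4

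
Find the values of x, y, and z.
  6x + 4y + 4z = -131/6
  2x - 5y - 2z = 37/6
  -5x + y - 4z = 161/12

x = -7/4, y = -4/3, z = -3/2

Row-reduce the augmented matrix:
R1 ← R1 / (6).
R2 ← R2 − 2·R1.
R3 ← R3 + 5·R1.
R2 ← R2 / (-19/3).
R1 ← R1 − 2/3·R2.
R3 ← R3 − 13/3·R2.
R3 ← R3 / (-56/19).
R1 ← R1 − 6/19·R3.
R2 ← R2 − 10/19·R3.
Reading off the reduced rows gives x = -7/4, y = -4/3, z = -3/2.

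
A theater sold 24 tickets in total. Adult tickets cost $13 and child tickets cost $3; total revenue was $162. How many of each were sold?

adult tickets: 9, child tickets: 15

Let a = adult tickets, c = child tickets.
  a + c = 24
  13a + 3c = 162
Row-reduce the augmented matrix:
R2 ← R2 − 13·R1.
R2 ← R2 / (-10).
R1 ← R1 − 1·R2.
Reading off the reduced rows gives a = 9, c = 15.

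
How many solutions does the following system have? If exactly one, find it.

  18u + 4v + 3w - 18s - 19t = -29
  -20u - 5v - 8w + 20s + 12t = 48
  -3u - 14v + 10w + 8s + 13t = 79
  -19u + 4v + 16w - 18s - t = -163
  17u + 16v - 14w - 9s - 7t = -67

u = 3, v = -4, w = 1, s = 6, t = -2

Row-reduce the augmented matrix:
R1 ← R1 / (18).
R2 ← R2 + 20·R1.
R3 ← R3 + 3·R1.
R4 ← R4 + 19·R1.
R5 ← R5 − 17·R1.
R2 ← R2 / (-5/9).
R1 ← R1 − 2/9·R2.
R3 ← R3 + 40/3·R2.
R4 ← R4 − 74/9·R2.
R5 ← R5 − 110/9·R2.
R3 ← R3 / (245/2).
R1 ← R1 + 17/10·R3.
R2 ← R2 − 42/5·R3.
R4 ← R4 + 499/10·R3.
R5 ← R5 + 239/2·R3.
R4 ← R4 / (-8566/245).
R1 ← R1 + 228/245·R4.
R2 ← R2 + 12/35·R4.
R3 ← R3 − 2/49·R4.
R5 ← R5 − 631/49·R4.
R5 ← R5 / (219846/21415).
R1 ← R1 − 613/4283·R5.
R2 ← R2 − 28856/21415·R5.
R3 ← R3 − 7675/4283·R5.
R4 ← R4 − 38478/21415·R5.
Reading off the reduced rows gives u = 3, v = -4, w = 1, s = 6, t = -2.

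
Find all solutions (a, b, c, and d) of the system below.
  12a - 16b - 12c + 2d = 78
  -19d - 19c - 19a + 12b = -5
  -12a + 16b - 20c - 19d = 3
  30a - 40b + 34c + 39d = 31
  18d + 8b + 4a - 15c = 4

Row-reduce:
R1 ← R1 / (12).
R2 ← R2 + 19·R1.
R3 ← R3 + 12·R1.
R4 ← R4 − 30·R1.
R5 ← R5 − 4·R1.
R2 ← R2 / (-40/3).
R1 ← R1 + 4/3·R2.
R5 ← R5 − 40/3·R2.
R3 ← R3 / (-32).
R1 ← R1 − 14/5·R3.
R2 ← R2 − 57/20·R3.
R4 ← R4 − 64·R3.
R5 ← R5 + 49·R3.
Swap R4 and R5.
R4 ← R4 / (881/32).
R1 ← R1 − 21/80·R4.
R2 ← R2 + 209/640·R4.
R3 ← R3 − 17/32·R4.
Row 5 reduces to 0 = -2, a contradiction. The system is inconsistent.

no solution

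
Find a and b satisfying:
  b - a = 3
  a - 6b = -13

a = -1, b = 2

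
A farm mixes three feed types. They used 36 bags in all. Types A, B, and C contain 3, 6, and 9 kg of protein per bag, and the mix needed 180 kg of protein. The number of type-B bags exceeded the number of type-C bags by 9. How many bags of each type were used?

type-A bags: 17, type-B bags: 14, type-C bags: 5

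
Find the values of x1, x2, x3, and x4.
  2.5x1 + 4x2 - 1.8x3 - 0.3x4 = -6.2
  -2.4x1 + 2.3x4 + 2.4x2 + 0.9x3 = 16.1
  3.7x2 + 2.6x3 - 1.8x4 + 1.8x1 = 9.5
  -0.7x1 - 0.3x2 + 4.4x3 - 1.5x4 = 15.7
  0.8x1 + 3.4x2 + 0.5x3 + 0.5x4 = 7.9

Row-reduce the augmented matrix:
R1 ← R1 / (5/2).
R2 ← R2 + 12/5·R1.
R3 ← R3 − 9/5·R1.
R4 ← R4 + 7/10·R1.
R5 ← R5 − 4/5·R1.
R2 ← R2 / (156/25).
R1 ← R1 − 8/5·R2.
R3 ← R3 − 41/50·R2.
R4 ← R4 − 41/50·R2.
R5 ← R5 − 53/25·R2.
R3 ← R3 / (833/208).
R1 ← R1 + 33/65·R3.
R2 ← R2 + 69/520·R3.
R4 ← R4 − 833/208·R3.
R5 ← R5 − 3529/2600·R3.
Swap R4 and R5.
R4 ← R4 / (168337/312375).
R1 ← R1 + 54367/62475·R4.
R2 ← R2 − 16318/62475·R4.
R3 ← R3 + 5767/12495·R4.
R5 reduces to 0 = 0, so the extra equation is consistent.
Reading off the reduced rows gives x1 = 0, x2 = 1, x3 = 5, x4 = 4.

x1 = 0, x2 = 1, x3 = 5, x4 = 4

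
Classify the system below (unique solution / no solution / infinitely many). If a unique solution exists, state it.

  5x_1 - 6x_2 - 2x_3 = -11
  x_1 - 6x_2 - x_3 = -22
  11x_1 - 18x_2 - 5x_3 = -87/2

Row-reduce:
R1 ← R1 / (5).
R2 ← R2 − 1·R1.
R3 ← R3 − 11·R1.
R2 ← R2 / (-24/5).
R1 ← R1 + 6/5·R2.
R3 ← R3 + 24/5·R2.
Row 3 reduces to 0 = 1/2, a contradiction. The system is inconsistent.

no solution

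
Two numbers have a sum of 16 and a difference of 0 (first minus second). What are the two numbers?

first number: 8, second number: 8

Let x = first number, y = second number.
  x + y = 16
  x - y = 0
From equation 1: x = 16 − y.
Substitute into equation 2 and solve: y = 8.
Then x = 8.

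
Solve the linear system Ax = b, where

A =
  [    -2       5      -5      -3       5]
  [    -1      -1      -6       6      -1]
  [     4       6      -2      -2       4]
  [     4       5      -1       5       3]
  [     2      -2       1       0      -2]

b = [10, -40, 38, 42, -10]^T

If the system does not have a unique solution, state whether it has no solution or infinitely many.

x_1 = 1, x_2 = 6, x_3 = 6, x_4 = 1, x_5 = 3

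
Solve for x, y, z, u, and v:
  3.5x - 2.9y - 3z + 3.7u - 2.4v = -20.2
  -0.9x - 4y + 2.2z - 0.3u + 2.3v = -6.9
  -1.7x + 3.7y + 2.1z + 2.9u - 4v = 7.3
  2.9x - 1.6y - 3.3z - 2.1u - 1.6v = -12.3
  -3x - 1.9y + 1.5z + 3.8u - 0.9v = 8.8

Row-reduce the augmented matrix:
R1 ← R1 / (7/2).
R2 ← R2 + 9/10·R1.
R3 ← R3 + 17/10·R1.
R4 ← R4 − 29/10·R1.
R5 ← R5 + 3·R1.
R2 ← R2 / (-1661/350).
R1 ← R1 + 29/35·R2.
R3 ← R3 − 401/175·R2.
R4 ← R4 − 281/350·R2.
R5 ← R5 + 307/70·R2.
R3 ← R3 / (4427/3322).
R1 ← R1 + 1838/1661·R3.
R2 ← R2 + 500/1661·R3.
R4 ← R4 + 9511/16610·R3.
R5 ← R5 + 7945/3322·R3.
R4 ← R4 / (-321188/110675).
R1 ← R1 − 112997/22135·R4.
R2 ← R2 − 4404/4427·R4.
R3 ← R3 − 83244/22135·R4.
R5 ← R5 − 340076/22135·R4.
R5 ← R5 / (-14985717/802970).
R1 ← R1 + 4304019/642376·R5.
R2 ← R2 + 280769/160594·R5.
R3 ← R3 + 110535/22942·R5.
R4 ← R4 − 265001/642376·R5.
Reading off the reduced rows gives x = -6, y = 2, z = -3, u = 0, v = 1.

x = -6, y = 2, z = -3, u = 0, v = 1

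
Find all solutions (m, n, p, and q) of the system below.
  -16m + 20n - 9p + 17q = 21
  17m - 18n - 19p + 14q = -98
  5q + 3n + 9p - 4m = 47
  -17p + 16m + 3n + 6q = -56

m = 0, n = 2, p = 4, q = 1

Row-reduce the augmented matrix:
R1 ← R1 / (-16).
R2 ← R2 − 17·R1.
R3 ← R3 + 4·R1.
R4 ← R4 − 16·R1.
R2 ← R2 / (13/4).
R1 ← R1 + 5/4·R2.
R3 ← R3 + 2·R2.
R4 ← R4 − 23·R2.
R3 ← R3 / (-329/52).
R1 ← R1 + 271/26·R3.
R2 ← R2 + 457/52·R3.
R4 ← R4 − 9159/52·R3.
R4 ← R4 / (120499/329).
R1 ← R1 + 7393/329·R4.
R2 ← R2 + 6114/329·R4.
R3 ← R3 + 1065/329·R4.
Reading off the reduced rows gives m = 0, n = 2, p = 4, q = 1.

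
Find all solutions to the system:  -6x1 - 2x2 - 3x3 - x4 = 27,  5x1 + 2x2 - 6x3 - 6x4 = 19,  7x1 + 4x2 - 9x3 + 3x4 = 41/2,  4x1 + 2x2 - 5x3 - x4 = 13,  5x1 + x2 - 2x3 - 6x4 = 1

no solution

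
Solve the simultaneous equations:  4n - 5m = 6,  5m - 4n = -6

infinitely many solutions

Row-reduce:
R1 ← R1 / (-5).
R2 ← R2 − 5·R1.
Rank is 1 with 2 unknowns, leaving n free.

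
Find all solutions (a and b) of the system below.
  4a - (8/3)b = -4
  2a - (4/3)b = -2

Row-reduce:
R1 ← R1 / (4).
R2 ← R2 − 2·R1.
Rank is 1 with 2 unknowns, leaving b free.

infinitely many solutions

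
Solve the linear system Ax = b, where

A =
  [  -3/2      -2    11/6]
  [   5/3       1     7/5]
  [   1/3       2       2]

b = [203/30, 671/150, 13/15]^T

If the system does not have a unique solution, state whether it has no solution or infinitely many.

x_1 = 2, x_2 = -5/2, x_3 = 13/5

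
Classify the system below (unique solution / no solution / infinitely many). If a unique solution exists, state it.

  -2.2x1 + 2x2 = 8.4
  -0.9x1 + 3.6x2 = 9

Row-reduce the augmented matrix:
R1 ← R1 / (-11/5).
R2 ← R2 + 9/10·R1.
R2 ← R2 / (153/55).
R1 ← R1 + 10/11·R2.
Reading off the reduced rows gives x1 = -2, x2 = 2.

x1 = -2, x2 = 2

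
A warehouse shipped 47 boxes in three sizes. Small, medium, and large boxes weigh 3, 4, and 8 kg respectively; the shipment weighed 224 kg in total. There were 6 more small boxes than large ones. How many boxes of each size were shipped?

small boxes: 20, medium boxes: 13, large boxes: 14

Let s = small boxes, m = medium boxes, l = large boxes.
  s + m + l = 47
  3s + 4m + 8l = 224
  s - l = 6
Row-reduce the augmented matrix:
R2 ← R2 − 3·R1.
R3 ← R3 − 1·R1.
R1 ← R1 − 1·R2.
R3 ← R3 + 1·R2.
R3 ← R3 / (3).
R1 ← R1 + 4·R3.
R2 ← R2 − 5·R3.
Reading off the reduced rows gives s = 20, m = 13, l = 14.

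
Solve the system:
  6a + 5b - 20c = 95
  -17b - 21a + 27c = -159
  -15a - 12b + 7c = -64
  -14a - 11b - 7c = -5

Row-reduce the augmented matrix:
R1 ← R1 / (6).
R2 ← R2 + 21·R1.
R3 ← R3 + 15·R1.
R4 ← R4 + 14·R1.
R2 ← R2 / (1/2).
R1 ← R1 − 5/6·R2.
R3 ← R3 − 1/2·R2.
R4 ← R4 − 2/3·R2.
Swap R3 and R4.
R3 ← R3 / (11/3).
R1 ← R1 − 205/3·R3.
R2 ← R2 + 86·R3.
R4 reduces to 0 = 0, so the extra equation is consistent.
Reading off the reduced rows gives a = 0, b = 3, c = -4.

a = 0, b = 3, c = -4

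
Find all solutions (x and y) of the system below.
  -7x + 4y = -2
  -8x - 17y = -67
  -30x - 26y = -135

Row-reduce:
R1 ← R1 / (-7).
R2 ← R2 + 8·R1.
R3 ← R3 + 30·R1.
R2 ← R2 / (-151/7).
R1 ← R1 + 4/7·R2.
R3 ← R3 + 302/7·R2.
Row 3 reduces to 0 = 3, a contradiction. The system is inconsistent.

no solution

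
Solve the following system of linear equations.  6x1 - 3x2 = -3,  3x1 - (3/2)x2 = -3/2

Row-reduce:
R1 ← R1 / (6).
R2 ← R2 − 3·R1.
Rank is 1 with 2 unknowns, leaving x2 free.

infinitely many solutions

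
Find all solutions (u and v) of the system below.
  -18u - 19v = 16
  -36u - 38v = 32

infinitely many solutions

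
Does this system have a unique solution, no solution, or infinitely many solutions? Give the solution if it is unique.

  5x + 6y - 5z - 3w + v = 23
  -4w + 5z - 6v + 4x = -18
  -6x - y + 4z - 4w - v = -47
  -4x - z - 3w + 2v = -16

infinitely many solutions

Row-reduce:
R1 ← R1 / (5).
R2 ← R2 − 4·R1.
R3 ← R3 + 6·R1.
R4 ← R4 + 4·R1.
R2 ← R2 / (-24/5).
R1 ← R1 − 6/5·R2.
R3 ← R3 − 31/5·R2.
R4 ← R4 − 24/5·R2.
R3 ← R3 / (77/8).
R1 ← R1 − 5/4·R3.
R2 ← R2 + 15/8·R3.
R4 ← R4 − 4·R3.
R4 ← R4 / (-689/231).
R1 ← R1 − 59/231·R4.
R2 ← R2 + 358/231·R4.
R3 ← R3 + 232/231·R4.
Rank is 4 with 5 unknowns, leaving v free.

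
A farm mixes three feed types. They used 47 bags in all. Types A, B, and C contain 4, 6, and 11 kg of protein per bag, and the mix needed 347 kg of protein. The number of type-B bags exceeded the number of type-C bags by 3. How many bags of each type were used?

Let a = type-A bags, b = type-B bags, c = type-C bags.
  a + b + c = 47
  6b + 11c + 4a = 347
  -c + b = 3
Row-reduce the augmented matrix:
R2 ← R2 − 4·R1.
R2 ← R2 / (2).
R1 ← R1 − 1·R2.
R3 ← R3 − 1·R2.
R3 ← R3 / (-9/2).
R1 ← R1 + 5/2·R3.
R2 ← R2 − 7/2·R3.
Reading off the reduced rows gives a = 10, b = 20, c = 17.

type-A bags: 10, type-B bags: 20, type-C bags: 17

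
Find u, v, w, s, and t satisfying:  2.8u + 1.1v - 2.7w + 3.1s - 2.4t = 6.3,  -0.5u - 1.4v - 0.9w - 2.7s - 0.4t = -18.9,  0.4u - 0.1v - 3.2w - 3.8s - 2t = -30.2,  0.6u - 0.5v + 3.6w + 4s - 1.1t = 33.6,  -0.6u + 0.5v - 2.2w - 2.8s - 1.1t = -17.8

u = -4, v = 2, w = 3, s = 6, t = -2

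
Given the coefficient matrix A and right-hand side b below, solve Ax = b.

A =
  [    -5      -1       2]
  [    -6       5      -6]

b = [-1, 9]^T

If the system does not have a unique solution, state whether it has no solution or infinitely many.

infinitely many solutions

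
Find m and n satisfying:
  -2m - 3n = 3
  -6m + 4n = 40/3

Row-reduce the augmented matrix:
R1 ← R1 / (-2).
R2 ← R2 + 6·R1.
R2 ← R2 / (13).
R1 ← R1 − 3/2·R2.
Reading off the reduced rows gives m = -2, n = 1/3.

m = -2, n = 1/3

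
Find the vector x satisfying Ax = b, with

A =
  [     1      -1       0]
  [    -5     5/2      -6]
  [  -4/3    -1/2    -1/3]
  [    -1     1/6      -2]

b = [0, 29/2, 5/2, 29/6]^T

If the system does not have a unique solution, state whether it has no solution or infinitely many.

Row-reduce the augmented matrix:
R2 ← R2 + 5·R1.
R3 ← R3 + 4/3·R1.
R4 ← R4 + 1·R1.
R2 ← R2 / (-5/2).
R1 ← R1 + 1·R2.
R3 ← R3 + 11/6·R2.
R4 ← R4 + 5/6·R2.
R3 ← R3 / (61/15).
R1 ← R1 − 12/5·R3.
R2 ← R2 − 12/5·R3.
R4 reduces to 0 = 0, so the extra equation is consistent.
Reading off the reduced rows gives x_1 = -1, x_2 = -1, x_3 = -2.

x_1 = -1, x_2 = -1, x_3 = -2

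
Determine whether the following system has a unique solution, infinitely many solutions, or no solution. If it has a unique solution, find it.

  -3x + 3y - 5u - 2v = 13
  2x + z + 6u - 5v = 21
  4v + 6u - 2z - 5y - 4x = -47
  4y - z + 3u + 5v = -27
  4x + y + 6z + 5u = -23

Row-reduce the augmented matrix:
R1 ← R1 / (-3).
R2 ← R2 − 2·R1.
R3 ← R3 + 4·R1.
R5 ← R5 − 4·R1.
R2 ← R2 / (2).
R1 ← R1 + 1·R2.
R3 ← R3 + 9·R2.
R4 ← R4 − 4·R2.
R5 ← R5 − 5·R2.
R3 ← R3 / (5/2).
R1 ← R1 − 1/2·R3.
R2 ← R2 − 1/2·R3.
R4 ← R4 + 3·R3.
R5 ← R5 − 7/2·R3.
R4 ← R4 / (409/15).
R1 ← R1 + 29/15·R4.
R2 ← R2 + 18/5·R4.
R3 ← R3 − 148/15·R4.
R5 ← R5 + 643/15·R4.
R5 ← R5 / (12400/409).
R1 ← R1 − 516/409·R5.
R2 ← R2 − 30/409·R5.
R3 ← R3 + 2309/409·R5.
R4 ← R4 + 128/409·R5.
Reading off the reduced rows gives x = 4, y = 1, z = -5, u = -2, v = -6.

x = 4, y = 1, z = -5, u = -2, v = -6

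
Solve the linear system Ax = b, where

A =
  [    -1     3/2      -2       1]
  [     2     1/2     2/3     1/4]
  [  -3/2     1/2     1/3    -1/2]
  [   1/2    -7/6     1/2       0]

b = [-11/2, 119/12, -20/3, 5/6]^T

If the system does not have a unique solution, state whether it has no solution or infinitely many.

Row-reduce the augmented matrix:
R1 ← R1 / (-1).
R2 ← R2 − 2·R1.
R3 ← R3 + 3/2·R1.
R4 ← R4 − 1/2·R1.
R2 ← R2 / (7/2).
R1 ← R1 + 3/2·R2.
R3 ← R3 + 7/4·R2.
R4 ← R4 + 5/12·R2.
R3 ← R3 / (5/3).
R1 ← R1 − 4/7·R3.
R2 ← R2 + 20/21·R3.
R4 ← R4 + 113/126·R3.
R4 ← R4 / (499/1680).
R1 ← R1 − 37/140·R4.
R2 ← R2 − 1/7·R4.
R3 ← R3 + 21/40·R4.
Reading off the reduced rows gives x_1 = 6, x_2 = 1, x_3 = -2, x_4 = -5.

x_1 = 6, x_2 = 1, x_3 = -2, x_4 = -5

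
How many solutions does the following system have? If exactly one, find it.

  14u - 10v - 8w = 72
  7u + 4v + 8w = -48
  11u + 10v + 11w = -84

u = 0, v = -4, w = -4

Row-reduce the augmented matrix:
R1 ← R1 / (14).
R2 ← R2 − 7·R1.
R3 ← R3 − 11·R1.
R2 ← R2 / (9).
R1 ← R1 + 5/7·R2.
R3 ← R3 − 125/7·R2.
R3 ← R3 / (-137/21).
R1 ← R1 − 8/21·R3.
R2 ← R2 − 4/3·R3.
Reading off the reduced rows gives u = 0, v = -4, w = -4.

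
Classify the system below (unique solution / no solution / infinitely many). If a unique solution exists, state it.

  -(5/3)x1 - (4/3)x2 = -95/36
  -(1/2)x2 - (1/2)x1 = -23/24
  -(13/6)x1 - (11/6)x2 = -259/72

Row-reduce the augmented matrix:
R1 ← R1 / (-5/3).
R2 ← R2 + 1/2·R1.
R3 ← R3 + 13/6·R1.
R2 ← R2 / (-1/10).
R1 ← R1 − 4/5·R2.
R3 ← R3 + 1/10·R2.
R3 reduces to 0 = 0, so the extra equation is consistent.
Reading off the reduced rows gives x1 = 1/4, x2 = 5/3.

x1 = 1/4, x2 = 5/3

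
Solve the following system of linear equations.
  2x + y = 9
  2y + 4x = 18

infinitely many solutions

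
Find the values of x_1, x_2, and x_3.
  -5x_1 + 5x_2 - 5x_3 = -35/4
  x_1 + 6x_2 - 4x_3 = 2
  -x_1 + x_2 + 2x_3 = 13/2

Row-reduce the augmented matrix:
R1 ← R1 / (-5).
R2 ← R2 − 1·R1.
R3 ← R3 + 1·R1.
R2 ← R2 / (7).
R1 ← R1 + 1·R2.
R3 ← R3 / (3).
R1 ← R1 − 2/7·R3.
R2 ← R2 + 5/7·R3.
Reading off the reduced rows gives x_1 = 1, x_2 = 2, x_3 = 11/4.

x_1 = 1, x_2 = 2, x_3 = 11/4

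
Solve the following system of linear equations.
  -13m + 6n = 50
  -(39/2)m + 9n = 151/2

no solution

Row-reduce:
R1 ← R1 / (-13).
R2 ← R2 + 39/2·R1.
Row 2 reduces to 0 = 1/2, a contradiction. The system is inconsistent.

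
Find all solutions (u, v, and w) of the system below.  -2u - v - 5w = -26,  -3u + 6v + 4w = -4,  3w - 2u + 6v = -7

u = 2, v = -3, w = 5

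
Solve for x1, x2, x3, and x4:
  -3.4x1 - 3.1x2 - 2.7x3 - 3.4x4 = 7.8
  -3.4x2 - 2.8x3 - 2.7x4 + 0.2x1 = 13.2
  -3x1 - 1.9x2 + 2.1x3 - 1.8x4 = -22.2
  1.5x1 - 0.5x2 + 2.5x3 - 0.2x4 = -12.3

x1 = 3, x2 = 6, x3 = -6, x4 = -6

Row-reduce the augmented matrix:
R1 ← R1 / (-17/5).
R2 ← R2 − 1/5·R1.
R3 ← R3 + 3·R1.
R4 ← R4 − 3/2·R1.
R2 ← R2 / (-609/170).
R1 ← R1 − 31/34·R2.
R3 ← R3 − 71/85·R2.
R4 ← R4 + 127/68·R2.
R3 ← R3 / (11548/3045).
R1 ← R1 − 25/609·R3.
R2 ← R2 − 503/609·R3.
R4 ← R4 − 3473/1218·R3.
R4 ← R4 / (-67201/115480).
R1 ← R1 − 2959/11548·R4.
R2 ← R2 − 8031/11548·R4.
R3 ← R3 − 1595/11548·R4.
Reading off the reduced rows gives x1 = 3, x2 = 6, x3 = -6, x4 = -6.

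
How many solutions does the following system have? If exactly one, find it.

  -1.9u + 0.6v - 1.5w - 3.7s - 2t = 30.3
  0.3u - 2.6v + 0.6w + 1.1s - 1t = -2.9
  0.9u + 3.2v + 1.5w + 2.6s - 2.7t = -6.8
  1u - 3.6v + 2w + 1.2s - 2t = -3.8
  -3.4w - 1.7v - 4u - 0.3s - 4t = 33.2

Row-reduce the augmented matrix:
R1 ← R1 / (-19/10).
R2 ← R2 − 3/10·R1.
R3 ← R3 − 9/10·R1.
R4 ← R4 − 1·R1.
R5 ← R5 + 4·R1.
R2 ← R2 / (-238/95).
R1 ← R1 + 6/19·R2.
R3 ← R3 − 331/95·R2.
R4 ← R4 + 312/95·R2.
R5 ← R5 + 563/190·R2.
R3 ← R3 / (3081/2380).
R1 ← R1 − 177/238·R3.
R2 ← R2 + 69/476·R3.
R4 ← R4 − 437/595·R3.
R5 ← R5 + 3197/4760·R3.
R4 ← R4 / (-7121/3081).
R1 ← R1 − 1010/1027·R4.
R2 ← R2 + 63/2054·R4.
R3 ← R3 − 3724/3081·R4.
R5 ← R5 − 473933/61620·R4.
R5 ← R5 / (3452079/712100).
R1 ← R1 − 36477/7121·R5.
R2 ← R2 + 7957/71210·R5.
R3 ← R3 + 117508/35605·R5.
R4 ← R4 + 27418/35605·R5.
Reading off the reduced rows gives u = -5, v = 0, w = 0, s = -4, t = -3.

u = -5, v = 0, w = 0, s = -4, t = -3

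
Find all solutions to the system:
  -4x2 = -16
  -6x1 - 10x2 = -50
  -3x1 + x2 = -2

no solution

Row-reduce:
Swap R1 and R2.
R1 ← R1 / (-6).
R3 ← R3 + 3·R1.
R2 ← R2 / (-4).
R1 ← R1 − 5/3·R2.
R3 ← R3 − 6·R2.
Row 3 reduces to 0 = -1, a contradiction. The system is inconsistent.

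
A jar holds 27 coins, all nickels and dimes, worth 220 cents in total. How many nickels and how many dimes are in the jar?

nickels: 10, dimes: 17

Let n = nickels, d = dimes.
  n + d = 27
  5n + 10d = 220
Row-reduce the augmented matrix:
R2 ← R2 − 5·R1.
R2 ← R2 / (5).
R1 ← R1 − 1·R2.
Reading off the reduced rows gives n = 10, d = 17.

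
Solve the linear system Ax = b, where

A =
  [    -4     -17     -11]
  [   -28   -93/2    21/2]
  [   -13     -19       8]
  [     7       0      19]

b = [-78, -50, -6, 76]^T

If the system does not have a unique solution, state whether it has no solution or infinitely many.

no solution

Row-reduce:
R1 ← R1 / (-4).
R2 ← R2 + 28·R1.
R3 ← R3 + 13·R1.
R4 ← R4 − 7·R1.
R2 ← R2 / (145/2).
R1 ← R1 − 17/4·R2.
R3 ← R3 − 145/4·R2.
R4 ← R4 + 119/4·R2.
Swap R3 and R4.
R3 ← R3 / (1034/29).
R1 ← R1 + 69/29·R3.
R2 ← R2 − 35/29·R3.
Row 4 reduces to 0 = -1/2, a contradiction. The system is inconsistent.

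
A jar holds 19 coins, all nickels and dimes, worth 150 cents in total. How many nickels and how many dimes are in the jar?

Let n = nickels, d = dimes.
  n + d = 19
  5n + 10d = 150
From equation 1: n = 19 − d.
Substitute into equation 2 and solve: d = 11.
Then n = 8.

nickels: 8, dimes: 11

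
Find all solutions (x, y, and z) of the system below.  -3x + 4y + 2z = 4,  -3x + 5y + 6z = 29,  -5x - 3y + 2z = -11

x = 4, y = 1, z = 6

Row-reduce the augmented matrix:
R1 ← R1 / (-3).
R2 ← R2 + 3·R1.
R3 ← R3 + 5·R1.
R1 ← R1 + 4/3·R2.
R3 ← R3 + 29/3·R2.
R3 ← R3 / (112/3).
R1 ← R1 − 14/3·R3.
R2 ← R2 − 4·R3.
Reading off the reduced rows gives x = 4, y = 1, z = 6.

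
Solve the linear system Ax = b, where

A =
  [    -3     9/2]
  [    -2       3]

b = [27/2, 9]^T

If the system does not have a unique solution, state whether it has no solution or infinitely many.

Row-reduce:
R1 ← R1 / (-3).
R2 ← R2 + 2·R1.
Rank is 1 with 2 unknowns, leaving x_2 free.

infinitely many solutions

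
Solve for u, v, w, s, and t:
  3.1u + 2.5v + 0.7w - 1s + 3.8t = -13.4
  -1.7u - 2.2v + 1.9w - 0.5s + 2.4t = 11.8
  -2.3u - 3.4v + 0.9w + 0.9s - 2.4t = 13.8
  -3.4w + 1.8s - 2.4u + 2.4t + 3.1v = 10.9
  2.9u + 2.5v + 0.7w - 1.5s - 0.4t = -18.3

Row-reduce the augmented matrix:
R1 ← R1 / (31/10).
R2 ← R2 + 17/10·R1.
R3 ← R3 + 23/10·R1.
R4 ← R4 + 12/5·R1.
R5 ← R5 − 29/10·R1.
R2 ← R2 / (-257/310).
R1 ← R1 − 25/31·R2.
R3 ← R3 + 479/310·R2.
R4 ← R4 − 1561/310·R2.
R5 ← R5 − 5/31·R2.
R3 ← R3 / (-3646/1285).
R1 ← R1 − 629/257·R3.
R2 ← R2 + 708/257·R3.
R4 ← R4 − 14153/1285·R3.
R5 ← R5 − 629/1285·R3.
R4 ← R4 / (10415/3646).
R1 ← R1 − 874/1823·R4.
R2 ← R2 + 1433/1823·R4.
R3 ← R3 + 1357/1823·R4.
R5 ← R5 + 7367/18230·R4.
R5 ← R5 / (-1094184/260375).
R1 ← R1 + 81004/52075·R5.
R2 ← R2 − 144968/52075·R5.
R3 ← R3 − 169622/52075·R5.
R4 ← R4 − 32158/52075·R5.
Reading off the reduced rows gives u = -4, v = -1, w = 1, s = 3, t = 1.

u = -4, v = -1, w = 1, s = 3, t = 1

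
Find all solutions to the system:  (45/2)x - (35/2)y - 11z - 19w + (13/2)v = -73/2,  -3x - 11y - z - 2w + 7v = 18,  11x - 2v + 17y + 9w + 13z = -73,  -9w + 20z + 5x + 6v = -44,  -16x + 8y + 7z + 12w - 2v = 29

Row-reduce:
R1 ← R1 / (45/2).
R2 ← R2 + 3·R1.
R3 ← R3 − 11·R1.
R4 ← R4 − 5·R1.
R5 ← R5 + 16·R1.
R2 ← R2 / (-40/3).
R1 ← R1 + 7/9·R2.
R3 ← R3 − 230/9·R2.
R4 ← R4 − 35/9·R2.
R5 ← R5 + 40/9·R2.
R3 ← R3 / (273/20).
R1 ← R1 + 69/200·R3.
R2 ← R2 − 37/200·R3.
R4 ← R4 − 869/40·R3.
R4 ← R4 / (-3891/182).
R1 ← R1 + 307/910·R4.
R2 ← R2 − 191/910·R4.
R3 ← R3 − 64/91·R4.
Row 5 reduces to 0 = -4/3, a contradiction. The system is inconsistent.

no solution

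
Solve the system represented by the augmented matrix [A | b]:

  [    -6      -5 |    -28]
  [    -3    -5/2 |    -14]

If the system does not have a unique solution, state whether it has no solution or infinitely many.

infinitely many solutions

Row-reduce:
R1 ← R1 / (-6).
R2 ← R2 + 3·R1.
Rank is 1 with 2 unknowns, leaving x_2 free.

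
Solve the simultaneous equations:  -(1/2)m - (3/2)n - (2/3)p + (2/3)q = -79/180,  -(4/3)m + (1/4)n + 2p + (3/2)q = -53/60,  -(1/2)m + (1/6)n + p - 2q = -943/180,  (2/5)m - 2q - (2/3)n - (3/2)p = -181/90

m = 1/2, n = 5/3, p = -5/3, q = 9/5

Row-reduce the augmented matrix:
R1 ← R1 / (-1/2).
R2 ← R2 + 4/3·R1.
R3 ← R3 + 1/2·R1.
R4 ← R4 − 2/5·R1.
R2 ← R2 / (17/4).
R1 ← R1 − 3·R2.
R3 ← R3 − 5/3·R2.
R4 ← R4 + 28/15·R2.
R3 ← R3 / (5/27).
R1 ← R1 + 4/3·R3.
R2 ← R2 − 8/9·R3.
R4 ← R4 + 101/270·R3.
R4 ← R4 / (-2871/425).
R1 ← R1 + 1662/85·R4.
R2 ← R2 − 1038/85·R4.
R3 ← R3 + 1174/85·R4.
Reading off the reduced rows gives m = 1/2, n = 5/3, p = -5/3, q = 9/5.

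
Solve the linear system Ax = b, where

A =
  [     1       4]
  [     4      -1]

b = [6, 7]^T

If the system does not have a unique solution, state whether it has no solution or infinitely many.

x_1 = 2, x_2 = 1

From equation 1: x_1 = 6 − 4·x_2.
Substitute into equation 2 and solve: x_2 = 1.
Then x_1 = 2.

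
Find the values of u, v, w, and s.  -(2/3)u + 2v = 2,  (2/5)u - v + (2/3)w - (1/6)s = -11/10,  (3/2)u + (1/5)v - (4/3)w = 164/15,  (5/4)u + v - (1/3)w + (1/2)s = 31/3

u = 6, v = 3, w = -1, s = -1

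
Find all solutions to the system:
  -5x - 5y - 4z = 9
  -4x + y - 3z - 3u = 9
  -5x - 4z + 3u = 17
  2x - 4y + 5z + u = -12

Row-reduce the augmented matrix:
R1 ← R1 / (-5).
R2 ← R2 + 4·R1.
R3 ← R3 + 5·R1.
R4 ← R4 − 2·R1.
R2 ← R2 / (5).
R1 ← R1 − 1·R2.
R3 ← R3 − 5·R2.
R4 ← R4 + 6·R2.
R3 ← R3 / (-1/5).
R1 ← R1 − 19/25·R3.
R2 ← R2 − 1/25·R3.
R4 ← R4 − 91/25·R3.
R4 ← R4 / (533/5).
R1 ← R1 − 117/5·R4.
R2 ← R2 − 3/5·R4.
R3 ← R3 + 30·R4.
Reading off the reduced rows gives x = -2, y = 1, z = -1, u = 1.

x = -2, y = 1, z = -1, u = 1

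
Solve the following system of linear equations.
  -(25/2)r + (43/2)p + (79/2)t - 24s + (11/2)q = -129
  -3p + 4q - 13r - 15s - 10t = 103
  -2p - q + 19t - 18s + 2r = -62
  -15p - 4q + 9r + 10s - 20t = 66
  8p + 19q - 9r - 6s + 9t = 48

Row-reduce:
R1 ← R1 / (43/2).
R2 ← R2 + 3·R1.
R3 ← R3 + 2·R1.
R4 ← R4 + 15·R1.
R5 ← R5 − 8·R1.
R2 ← R2 / (205/43).
R1 ← R1 − 11/43·R2.
R3 ← R3 + 21/43·R2.
R4 ← R4 + 7/43·R2.
R5 ← R5 − 729/43·R2.
R3 ← R3 / (-138/205).
R1 ← R1 − 43/205·R3.
R2 ← R2 + 634/205·R3.
R4 ← R4 + 46/205·R3.
R5 ← R5 − 9857/205·R3.
Swap R4 and R5.
R4 ← R4 / (-69517/46).
R1 ← R1 + 323/46·R4.
R2 ← R2 − 2248/23·R4.
R3 ← R3 − 1511/46·R4.
Row 5 reduces to 0 = 2/3, a contradiction. The system is inconsistent.

no solution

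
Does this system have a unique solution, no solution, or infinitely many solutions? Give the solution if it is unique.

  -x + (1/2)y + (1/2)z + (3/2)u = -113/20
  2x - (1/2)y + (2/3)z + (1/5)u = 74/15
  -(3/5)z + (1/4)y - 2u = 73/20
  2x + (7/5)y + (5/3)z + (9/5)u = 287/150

x = 3, y = 1/5, z = -1, u = -3/2

Row-reduce the augmented matrix:
R1 ← R1 / (-1).
R2 ← R2 − 2·R1.
R4 ← R4 − 2·R1.
R2 ← R2 / (1/2).
R1 ← R1 + 1/2·R2.
R3 ← R3 − 1/4·R2.
R4 ← R4 − 12/5·R2.
R3 ← R3 / (-43/30).
R1 ← R1 − 7/6·R3.
R2 ← R2 − 10/3·R3.
R4 ← R4 + 16/3·R3.
R4 ← R4 / (3048/1075).
R1 ← R1 + 529/430·R4.
R2 ← R2 + 424/215·R4.
R3 ← R3 − 108/43·R4.
Reading off the reduced rows gives x = 3, y = 1/5, z = -1, u = -3/2.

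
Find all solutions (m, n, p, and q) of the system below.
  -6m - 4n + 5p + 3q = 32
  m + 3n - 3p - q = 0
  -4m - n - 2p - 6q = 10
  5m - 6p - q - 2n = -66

m = -6, n = 6, p = 4, q = 0

Row-reduce the augmented matrix:
R1 ← R1 / (-6).
R2 ← R2 − 1·R1.
R3 ← R3 + 4·R1.
R4 ← R4 − 5·R1.
R2 ← R2 / (7/3).
R1 ← R1 − 2/3·R2.
R3 ← R3 − 5/3·R2.
R4 ← R4 + 16/3·R2.
R3 ← R3 / (-53/14).
R1 ← R1 + 3/14·R3.
R2 ← R2 + 13/14·R3.
R4 ← R4 + 95/14·R3.
R4 ← R4 / (745/53).
R1 ← R1 − 4/53·R4.
R2 ← R2 − 88/53·R4.
R3 ← R3 − 107/53·R4.
Reading off the reduced rows gives m = -6, n = 6, p = 4, q = 0.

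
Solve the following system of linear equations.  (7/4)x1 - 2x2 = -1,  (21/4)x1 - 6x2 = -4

no solution

Row-reduce:
R1 ← R1 / (7/4).
R2 ← R2 − 21/4·R1.
Row 2 reduces to 0 = -1, a contradiction. The system is inconsistent.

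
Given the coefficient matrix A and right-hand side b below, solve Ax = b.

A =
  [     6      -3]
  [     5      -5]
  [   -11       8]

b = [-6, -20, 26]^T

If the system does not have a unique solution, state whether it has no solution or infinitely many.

Row-reduce the augmented matrix:
R1 ← R1 / (6).
R2 ← R2 − 5·R1.
R3 ← R3 + 11·R1.
R2 ← R2 / (-5/2).
R1 ← R1 + 1/2·R2.
R3 ← R3 − 5/2·R2.
R3 reduces to 0 = 0, so the extra equation is consistent.
Reading off the reduced rows gives x_1 = 2, x_2 = 6.

x_1 = 2, x_2 = 6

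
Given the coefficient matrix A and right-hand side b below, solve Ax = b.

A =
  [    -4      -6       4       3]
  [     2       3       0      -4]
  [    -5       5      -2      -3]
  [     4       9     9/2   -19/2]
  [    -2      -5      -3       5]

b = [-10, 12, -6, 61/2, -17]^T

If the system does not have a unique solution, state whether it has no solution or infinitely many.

Row-reduce:
R1 ← R1 / (-4).
R2 ← R2 − 2·R1.
R3 ← R3 + 5·R1.
R4 ← R4 − 4·R1.
R5 ← R5 + 2·R1.
Swap R2 and R3.
R2 ← R2 / (25/2).
R1 ← R1 − 3/2·R2.
R4 ← R4 − 3·R2.
R5 ← R5 + 2·R2.
R3 ← R3 / (2).
R1 ← R1 + 4/25·R3.
R2 ← R2 + 14/25·R3.
R4 ← R4 − 509/50·R3.
R5 ← R5 + 153/25·R3.
R4 ← R4 / (1569/200).
R1 ← R1 + 7/50·R4.
R2 ← R2 + 31/25·R4.
R3 ← R3 + 5/4·R4.
R5 ← R5 + 523/100·R4.
Row 5 reduces to 0 = -2/3, a contradiction. The system is inconsistent.

no solution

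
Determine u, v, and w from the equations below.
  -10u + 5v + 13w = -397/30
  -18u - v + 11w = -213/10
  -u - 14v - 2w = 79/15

u = 4/3, v = -1/2, w = 1/5

Row-reduce the augmented matrix:
R1 ← R1 / (-10).
R2 ← R2 + 18·R1.
R3 ← R3 + 1·R1.
R2 ← R2 / (-10).
R1 ← R1 + 1/2·R2.
R3 ← R3 + 29/2·R2.
R3 ← R3 / (367/25).
R1 ← R1 + 17/25·R3.
R2 ← R2 − 31/25·R3.
Reading off the reduced rows gives u = 4/3, v = -1/2, w = 1/5.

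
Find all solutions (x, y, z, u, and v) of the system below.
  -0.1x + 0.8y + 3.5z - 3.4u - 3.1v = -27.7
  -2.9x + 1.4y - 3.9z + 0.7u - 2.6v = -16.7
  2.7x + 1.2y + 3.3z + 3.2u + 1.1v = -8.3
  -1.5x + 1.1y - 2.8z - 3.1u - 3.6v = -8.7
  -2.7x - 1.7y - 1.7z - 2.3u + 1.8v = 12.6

Row-reduce the augmented matrix:
R1 ← R1 / (-1/10).
R2 ← R2 + 29/10·R1.
R3 ← R3 − 27/10·R1.
R4 ← R4 + 3/2·R1.
R5 ← R5 + 27/10·R1.
R2 ← R2 / (-109/5).
R1 ← R1 + 8·R2.
R3 ← R3 − 114/5·R2.
R4 ← R4 + 109/10·R2.
R5 ← R5 + 233/10·R2.
R3 ← R3 / (-6777/545).
R1 ← R1 − 401/109·R3.
R2 ← R2 − 527/109·R3.
R4 ← R4 + 13/5·R3.
R5 ← R5 − 17933/1090·R3.
R4 ← R4 / (-669523/135540).
R1 ← R1 − 14048/6777·R4.
R2 ← R2 − 18655/13554·R4.
R3 ← R3 + 8314/6777·R4.
R5 ← R5 − 481309/135540·R4.
R5 ← R5 / (1246926/669523).
R1 ← R1 − 308041/669523·R5.
R2 ← R2 + 894620/669523·R5.
R3 ← R3 + 41330/669523·R5.
R4 ← R4 − 348343/669523·R5.
Reading off the reduced rows gives x = 6, y = -5, z = -5, u = -2, v = 4.

x = 6, y = -5, z = -5, u = -2, v = 4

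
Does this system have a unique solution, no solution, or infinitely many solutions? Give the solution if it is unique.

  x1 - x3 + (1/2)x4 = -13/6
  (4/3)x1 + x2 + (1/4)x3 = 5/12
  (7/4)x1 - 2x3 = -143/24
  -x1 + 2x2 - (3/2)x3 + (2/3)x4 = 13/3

Row-reduce the augmented matrix:
R2 ← R2 − 4/3·R1.
R3 ← R3 − 7/4·R1.
R4 ← R4 + 1·R1.
R4 ← R4 − 2·R2.
R3 ← R3 / (-1/4).
R1 ← R1 + 1·R3.
R2 ← R2 − 19/12·R3.
R4 ← R4 + 17/3·R3.
R4 ← R4 / (67/3).
R1 ← R1 − 4·R4.
R2 ← R2 + 149/24·R4.
R3 ← R3 − 7/2·R4.
Reading off the reduced rows gives x1 = -3/2, x2 = 2, x3 = 5/3, x4 = 2.

x1 = -3/2, x2 = 2, x3 = 5/3, x4 = 2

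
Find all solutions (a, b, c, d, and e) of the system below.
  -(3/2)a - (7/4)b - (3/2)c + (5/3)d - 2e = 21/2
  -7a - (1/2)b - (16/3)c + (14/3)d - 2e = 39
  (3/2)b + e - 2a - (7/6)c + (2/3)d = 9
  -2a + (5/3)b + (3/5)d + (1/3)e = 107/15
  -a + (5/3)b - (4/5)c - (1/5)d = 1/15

infinitely many solutions

Row-reduce:
R1 ← R1 / (-3/2).
R2 ← R2 + 7·R1.
R3 ← R3 + 2·R1.
R4 ← R4 + 2·R1.
R5 ← R5 + 1·R1.
R2 ← R2 / (23/3).
R1 ← R1 − 7/6·R2.
R3 ← R3 − 23/6·R2.
R4 ← R4 − 4·R2.
R5 ← R5 − 17/6·R2.
Swap R3 and R4.
R3 ← R3 / (26/23).
R1 ← R1 − 103/138·R3.
R2 ← R2 − 5/23·R3.
R5 ← R5 + 287/690·R3.
Swap R4 and R5.
R4 ← R4 / (-5651/35100).
R1 ← R1 + 4481/7020·R4.
R2 ← R2 + 95/234·R4.
R3 ← R3 − 1/1170·R4.
Rank is 4 with 5 unknowns, leaving e free.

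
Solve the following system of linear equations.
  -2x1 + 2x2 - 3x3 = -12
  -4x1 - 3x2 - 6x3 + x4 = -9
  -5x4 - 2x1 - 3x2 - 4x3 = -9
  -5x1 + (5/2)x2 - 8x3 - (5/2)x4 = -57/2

infinitely many solutions

Row-reduce:
R1 ← R1 / (-2).
R2 ← R2 + 4·R1.
R3 ← R3 + 2·R1.
R4 ← R4 + 5·R1.
R2 ← R2 / (-7).
R1 ← R1 + 1·R2.
R3 ← R3 + 5·R2.
R4 ← R4 + 5/2·R2.
R3 ← R3 / (-1).
R1 ← R1 − 3/2·R3.
R4 ← R4 + 1/2·R3.
Rank is 3 with 4 unknowns, leaving x4 free.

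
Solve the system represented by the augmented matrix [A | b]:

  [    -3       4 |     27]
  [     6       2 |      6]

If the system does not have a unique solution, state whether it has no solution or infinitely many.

x_1 = -1, x_2 = 6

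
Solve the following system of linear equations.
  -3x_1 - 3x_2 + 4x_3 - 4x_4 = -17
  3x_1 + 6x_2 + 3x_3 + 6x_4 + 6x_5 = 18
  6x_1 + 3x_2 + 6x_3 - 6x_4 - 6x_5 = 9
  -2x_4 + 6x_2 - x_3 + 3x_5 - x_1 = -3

Row-reduce:
R1 ← R1 / (-3).
R2 ← R2 − 3·R1.
R3 ← R3 − 6·R1.
R4 ← R4 + 1·R1.
R2 ← R2 / (3).
R1 ← R1 − 1·R2.
R3 ← R3 + 3·R2.
R4 ← R4 − 7·R2.
R3 ← R3 / (21).
R1 ← R1 + 11/3·R3.
R2 ← R2 − 7/3·R3.
R4 ← R4 + 56/3·R3.
R4 ← R4 / (-16).
R1 ← R1 + 10/7·R4.
R2 ← R2 − 2·R4.
R3 ← R3 + 4/7·R4.
Rank is 4 with 5 unknowns, leaving x_5 free.

infinitely many solutions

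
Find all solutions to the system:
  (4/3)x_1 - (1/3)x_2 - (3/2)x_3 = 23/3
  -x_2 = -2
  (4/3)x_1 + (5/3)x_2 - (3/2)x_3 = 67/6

Row-reduce:
R1 ← R1 / (4/3).
R3 ← R3 − 4/3·R1.
R2 ← R2 / (-1).
R1 ← R1 + 1/4·R2.
R3 ← R3 − 2·R2.
Row 3 reduces to 0 = -1/2, a contradiction. The system is inconsistent.

no solution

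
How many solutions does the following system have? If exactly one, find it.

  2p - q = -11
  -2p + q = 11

infinitely many solutions

Row-reduce:
R1 ← R1 / (2).
R2 ← R2 + 2·R1.
Rank is 1 with 2 unknowns, leaving q free.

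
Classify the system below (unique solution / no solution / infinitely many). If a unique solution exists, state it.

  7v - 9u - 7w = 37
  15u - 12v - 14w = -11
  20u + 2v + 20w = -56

u = -1, v = 2, w = -2

Row-reduce the augmented matrix:
R1 ← R1 / (-9).
R2 ← R2 − 15·R1.
R3 ← R3 − 20·R1.
R2 ← R2 / (-1/3).
R1 ← R1 + 7/9·R2.
R3 ← R3 − 158/9·R2.
R3 ← R3 / (-4042/3).
R1 ← R1 − 182/3·R3.
R2 ← R2 − 77·R3.
Reading off the reduced rows gives u = -1, v = 2, w = -2.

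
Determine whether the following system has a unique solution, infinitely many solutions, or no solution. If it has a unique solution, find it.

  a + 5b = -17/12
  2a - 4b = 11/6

a = 1/4, b = -1/3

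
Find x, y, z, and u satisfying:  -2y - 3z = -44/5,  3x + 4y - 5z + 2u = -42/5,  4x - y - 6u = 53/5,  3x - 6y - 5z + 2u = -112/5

x = 0, y = 7/5, z = 2, u = -2

Row-reduce the augmented matrix:
Swap R1 and R2.
R1 ← R1 / (3).
R3 ← R3 − 4·R1.
R4 ← R4 − 3·R1.
R2 ← R2 / (-2).
R1 ← R1 − 4/3·R2.
R3 ← R3 + 19/3·R2.
R4 ← R4 + 10·R2.
R3 ← R3 / (97/6).
R1 ← R1 + 11/3·R3.
R2 ← R2 − 3/2·R3.
R4 ← R4 − 15·R3.
R4 ← R4 / (780/97).
R1 ← R1 + 126/97·R4.
R2 ← R2 − 78/97·R4.
R3 ← R3 + 52/97·R4.
Reading off the reduced rows gives x = 0, y = 7/5, z = 2, u = -2.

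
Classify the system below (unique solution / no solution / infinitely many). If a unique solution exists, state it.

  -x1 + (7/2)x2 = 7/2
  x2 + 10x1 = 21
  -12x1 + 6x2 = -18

no solution

Row-reduce:
R1 ← R1 / (-1).
R2 ← R2 − 10·R1.
R3 ← R3 + 12·R1.
R2 ← R2 / (36).
R1 ← R1 + 7/2·R2.
R3 ← R3 + 36·R2.
Row 3 reduces to 0 = -4, a contradiction. The system is inconsistent.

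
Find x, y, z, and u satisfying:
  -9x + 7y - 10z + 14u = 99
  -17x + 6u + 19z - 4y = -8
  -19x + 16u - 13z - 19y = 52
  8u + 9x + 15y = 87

x = 1, y = 2, z = -1, u = 6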